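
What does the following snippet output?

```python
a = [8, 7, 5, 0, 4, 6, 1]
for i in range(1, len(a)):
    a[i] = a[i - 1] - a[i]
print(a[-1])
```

i=1: a[1] = 8-7 = 1 → [8, 1, 5, 0, 4, 6, 1]
i=2: a[2] = 1-5 = -4 → [8, 1, -4, 0, 4, 6, 1]
i=3: a[3] = (-4)-0 = -4 → [8, 1, -4, -4, 4, 6, 1]
i=4: a[4] = (-4)-4 = -8 → [8, 1, -4, -4, -8, 6, 1]
i=5: a[5] = (-8)-6 = -14 → [8, 1, -4, -4, -8, -14, 1]
i=6: a[6] = (-14)-1 = -15 → [8, 1, -4, -4, -8, -14, -15]

-15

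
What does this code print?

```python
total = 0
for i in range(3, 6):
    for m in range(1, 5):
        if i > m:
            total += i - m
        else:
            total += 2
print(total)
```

i=3,m=1: 3>1, total = 0+2 = 2
i=3,m=2: 3>2, total = 2+1 = 3
i=3,m=3: not 3>3, total = 3+2 = 5
i=3,m=4: not 3>4, total = 5+2 = 7
i=4,m=1: 4>1, total = 7+3 = 10
i=4,m=2: 4>2, total = 10+2 = 12
i=4,m=3: 4>3, total = 12+1 = 13
i=4,m=4: not 4>4, total = 13+2 = 15
i=5,m=1: 5>1, total = 15+4 = 19
i=5,m=2: 5>2, total = 19+3 = 22
i=5,m=3: 5>3, total = 22+2 = 24
i=5,m=4: 5>4, total = 24+1 = 25

25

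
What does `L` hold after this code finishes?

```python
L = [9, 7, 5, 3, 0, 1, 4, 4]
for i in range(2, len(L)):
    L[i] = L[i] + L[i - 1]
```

i=2: L[2] = 5+7 = 12 → [9, 7, 12, 3, 0, 1, 4, 4]
i=3: L[3] = 3+12 = 15 → [9, 7, 12, 15, 0, 1, 4, 4]
i=4: L[4] = 0+15 = 15 → [9, 7, 12, 15, 15, 1, 4, 4]
i=5: L[5] = 1+15 = 16 → [9, 7, 12, 15, 15, 16, 4, 4]
i=6: L[6] = 4+16 = 20 → [9, 7, 12, 15, 15, 16, 20, 4]
i=7: L[7] = 4+20 = 24 → [9, 7, 12, 15, 15, 16, 20, 24]

[9, 7, 12, 15, 15, 16, 20, 24]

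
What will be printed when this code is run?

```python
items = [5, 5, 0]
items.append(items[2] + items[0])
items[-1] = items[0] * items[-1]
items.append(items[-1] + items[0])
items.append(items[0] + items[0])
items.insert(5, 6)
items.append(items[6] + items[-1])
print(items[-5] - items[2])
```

25

append items[2]+items[0] = 0+5 = 5 → [5, 5, 0, 5]
items[-1] = items[0]*items[-1] = 5*5 = 25 → [5, 5, 0, 25]
append items[-1]+items[0] = 25+5 = 30 → [5, 5, 0, 25, 30]
append items[0]+items[0] = 5+5 = 10 → [5, 5, 0, 25, 30, 10]
insert 6 at 5 → [5, 5, 0, 25, 30, 6, 10]
append items[6]+items[-1] = 10+10 = 20 → [5, 5, 0, 25, 30, 6, 10, 20]
items[-5]-items[2] = 25-0 = 25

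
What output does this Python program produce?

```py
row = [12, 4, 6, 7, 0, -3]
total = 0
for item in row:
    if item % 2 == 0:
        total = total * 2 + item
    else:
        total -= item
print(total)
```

113

item=12: even, total = 0*2+12 = 12
item=4: even, total = 12*2+4 = 28
item=6: even, total = 28*2+6 = 62
item=7: not even, total = 62-7 = 55
item=0: even, total = 55*2+0 = 110
item=-3: not even, total = 110-(-3) = 113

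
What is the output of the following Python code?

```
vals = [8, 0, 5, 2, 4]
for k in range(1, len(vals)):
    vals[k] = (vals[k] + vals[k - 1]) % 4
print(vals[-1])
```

3

k=1: vals[1] = (0+8)%4 = 0 → [8, 0, 5, 2, 4]
k=2: vals[2] = (5+0)%4 = 1 → [8, 0, 1, 2, 4]
k=3: vals[3] = (2+1)%4 = 3 → [8, 0, 1, 3, 4]
k=4: vals[4] = (4+3)%4 = 3 → [8, 0, 1, 3, 3]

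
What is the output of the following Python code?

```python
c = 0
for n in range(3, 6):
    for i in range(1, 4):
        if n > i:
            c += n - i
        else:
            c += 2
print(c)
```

n=3,i=1: 3>1, c = 0+2 = 2
n=3,i=2: 3>2, c = 2+1 = 3
n=3,i=3: not 3>3, c = 3+2 = 5
n=4,i=1: 4>1, c = 5+3 = 8
n=4,i=2: 4>2, c = 8+2 = 10
n=4,i=3: 4>3, c = 10+1 = 11
n=5,i=1: 5>1, c = 11+4 = 15
n=5,i=2: 5>2, c = 15+3 = 18
n=5,i=3: 5>3, c = 18+2 = 20

20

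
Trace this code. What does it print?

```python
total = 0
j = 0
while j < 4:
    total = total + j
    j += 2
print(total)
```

2

j=0: total = 0+0 = 0
j=2: total = 0+2 = 2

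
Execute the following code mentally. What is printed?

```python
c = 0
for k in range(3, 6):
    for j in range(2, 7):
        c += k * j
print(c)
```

k=3,j=2: c = 0+6 = 6
k=3,j=3: c = 6+9 = 15
k=3,j=4: c = 15+12 = 27
k=3,j=5: c = 27+15 = 42
k=3,j=6: c = 42+18 = 60
k=4,j=2: c = 60+8 = 68
k=4,j=3: c = 68+12 = 80
k=4,j=4: c = 80+16 = 96
k=4,j=5: c = 96+20 = 116
k=4,j=6: c = 116+24 = 140
k=5,j=2: c = 140+10 = 150
k=5,j=3: c = 150+15 = 165
k=5,j=4: c = 165+20 = 185
k=5,j=5: c = 185+25 = 210
k=5,j=6: c = 210+30 = 240

240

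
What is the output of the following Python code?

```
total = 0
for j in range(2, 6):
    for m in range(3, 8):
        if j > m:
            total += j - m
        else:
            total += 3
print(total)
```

55

j=2,m=3: not 2>3, total = 0+3 = 3
j=2,m=4: not 2>4, total = 3+3 = 6
j=2,m=5: not 2>5, total = 6+3 = 9
j=2,m=6: not 2>6, total = 9+3 = 12
j=2,m=7: not 2>7, total = 12+3 = 15
j=3,m=3: not 3>3, total = 15+3 = 18
j=3,m=4: not 3>4, total = 18+3 = 21
j=3,m=5: not 3>5, total = 21+3 = 24
j=3,m=6: not 3>6, total = 24+3 = 27
j=3,m=7: not 3>7, total = 27+3 = 30
j=4,m=3: 4>3, total = 30+1 = 31
j=4,m=4: not 4>4, total = 31+3 = 34
j=4,m=5: not 4>5, total = 34+3 = 37
j=4,m=6: not 4>6, total = 37+3 = 40
j=4,m=7: not 4>7, total = 40+3 = 43
j=5,m=3: 5>3, total = 43+2 = 45
j=5,m=4: 5>4, total = 45+1 = 46
j=5,m=5: not 5>5, total = 46+3 = 49
j=5,m=6: not 5>6, total = 49+3 = 52
j=5,m=7: not 5>7, total = 52+3 = 55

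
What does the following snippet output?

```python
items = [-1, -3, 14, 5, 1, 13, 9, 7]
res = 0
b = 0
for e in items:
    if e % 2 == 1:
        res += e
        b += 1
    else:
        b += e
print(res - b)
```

e=-1: odd, res = 0+(-1) = -1; b=1
e=-3: odd, res = (-1)+(-3) = -4; b=2
e=14: not odd; b=16
e=5: odd, res = (-4)+5 = 1; b=17
e=1: odd, res = 1+1 = 2; b=18
e=13: odd, res = 2+13 = 15; b=19
e=9: odd, res = 15+9 = 24; b=20
e=7: odd, res = 24+7 = 31; b=21
res-b = 31-21 = 10

10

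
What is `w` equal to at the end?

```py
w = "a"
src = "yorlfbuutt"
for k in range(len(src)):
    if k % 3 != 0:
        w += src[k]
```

'aorfbut'

k=0: skip
k=1: add 'o' → 'ao'
k=2: add 'r' → 'aor'
k=3: skip
k=4: add 'f' → 'aorf'
k=5: add 'b' → 'aorfb'
k=6: skip
k=7: add 'u' → 'aorfbu'
k=8: add 't' → 'aorfbut'
k=9: skip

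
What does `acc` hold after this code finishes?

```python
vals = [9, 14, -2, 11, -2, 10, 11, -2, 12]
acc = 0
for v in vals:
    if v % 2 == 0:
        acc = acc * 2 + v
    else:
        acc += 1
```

532

v=9: not even, acc = 0+1 = 1
v=14: even, acc = 1*2+14 = 16
v=-2: even, acc = 16*2+(-2) = 30
v=11: not even, acc = 30+1 = 31
v=-2: even, acc = 31*2+(-2) = 60
v=10: even, acc = 60*2+10 = 130
v=11: not even, acc = 130+1 = 131
v=-2: even, acc = 131*2+(-2) = 260
v=12: even, acc = 260*2+12 = 532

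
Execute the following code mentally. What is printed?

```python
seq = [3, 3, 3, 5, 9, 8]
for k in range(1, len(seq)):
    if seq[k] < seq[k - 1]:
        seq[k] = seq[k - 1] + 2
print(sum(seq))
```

k=1: 3>=3, unchanged → [3, 3, 3, 5, 9, 8]
k=2: 3>=3, unchanged → [3, 3, 3, 5, 9, 8]
k=3: 5>=3, unchanged → [3, 3, 3, 5, 9, 8]
k=4: 9>=5, unchanged → [3, 3, 3, 5, 9, 8]
k=5: 8<9, seq[5] = 9+2 = 11 → [3, 3, 3, 5, 9, 11]
sum = 34

34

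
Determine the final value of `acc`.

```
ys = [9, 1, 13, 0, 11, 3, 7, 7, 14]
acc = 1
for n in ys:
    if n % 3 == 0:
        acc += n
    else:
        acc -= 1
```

7

n=9: %3==0, acc = 1+9 = 10
n=1: not %3==0, acc = 10-1 = 9
n=13: not %3==0, acc = 9-1 = 8
n=0: %3==0, acc = 8+0 = 8
n=11: not %3==0, acc = 8-1 = 7
n=3: %3==0, acc = 7+3 = 10
n=7: not %3==0, acc = 10-1 = 9
n=7: not %3==0, acc = 9-1 = 8
n=14: not %3==0, acc = 8-1 = 7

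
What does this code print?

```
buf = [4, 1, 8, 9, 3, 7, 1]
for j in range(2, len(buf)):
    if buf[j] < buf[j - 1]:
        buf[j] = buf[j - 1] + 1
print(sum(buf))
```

j=2: 8>=1, unchanged → [4, 1, 8, 9, 3, 7, 1]
j=3: 9>=8, unchanged → [4, 1, 8, 9, 3, 7, 1]
j=4: 3<9, buf[4] = 9+1 = 10 → [4, 1, 8, 9, 10, 7, 1]
j=5: 7<10, buf[5] = 10+1 = 11 → [4, 1, 8, 9, 10, 11, 1]
j=6: 1<11, buf[6] = 11+1 = 12 → [4, 1, 8, 9, 10, 11, 12]
sum = 55

55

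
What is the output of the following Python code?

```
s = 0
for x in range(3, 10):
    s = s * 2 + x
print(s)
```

501

x=3: s = 0*2+3 = 3
x=4: s = 3*2+4 = 10
x=5: s = 10*2+5 = 25
x=6: s = 25*2+6 = 56
x=7: s = 56*2+7 = 119
x=8: s = 119*2+8 = 246
x=9: s = 246*2+9 = 501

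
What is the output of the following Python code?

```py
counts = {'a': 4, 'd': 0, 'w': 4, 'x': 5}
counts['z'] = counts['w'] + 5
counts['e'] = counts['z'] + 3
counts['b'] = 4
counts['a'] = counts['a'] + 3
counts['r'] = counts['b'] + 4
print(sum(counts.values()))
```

49

counts['z'] = counts['w']+5 = 9 → {'a': 4, 'd': 0, 'w': 4, 'x': 5, 'z': 9}
counts['e'] = counts['z']+3 = 12 → {'a': 4, 'd': 0, 'w': 4, 'x': 5, 'z': 9, 'e': 12}
counts['b'] = 4 → {'a': 4, 'd': 0, 'w': 4, 'x': 5, 'z': 9, 'e': 12, 'b': 4}
counts['a'] = counts['a']+3 = 7 → {'a': 7, 'd': 0, 'w': 4, 'x': 5, 'z': 9, 'e': 12, 'b': 4}
counts['r'] = counts['b']+4 = 8 → {'a': 7, 'd': 0, 'w': 4, 'x': 5, 'z': 9, 'e': 12, 'b': 4, 'r': 8}
sum of values = 49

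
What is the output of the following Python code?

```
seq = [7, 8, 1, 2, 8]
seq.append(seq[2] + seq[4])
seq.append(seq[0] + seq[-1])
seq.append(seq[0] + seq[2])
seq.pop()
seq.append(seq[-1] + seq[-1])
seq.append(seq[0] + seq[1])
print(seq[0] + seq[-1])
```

22

append seq[2]+seq[4] = 1+8 = 9 → [7, 8, 1, 2, 8, 9]
append seq[0]+seq[-1] = 7+9 = 16 → [7, 8, 1, 2, 8, 9, 16]
append seq[0]+seq[2] = 7+1 = 8 → [7, 8, 1, 2, 8, 9, 16, 8]
pop() removes 8 → [7, 8, 1, 2, 8, 9, 16]
append seq[-1]+seq[-1] = 16+16 = 32 → [7, 8, 1, 2, 8, 9, 16, 32]
append seq[0]+seq[1] = 7+8 = 15 → [7, 8, 1, 2, 8, 9, 16, 32, 15]
seq[0]+seq[-1] = 7+15 = 22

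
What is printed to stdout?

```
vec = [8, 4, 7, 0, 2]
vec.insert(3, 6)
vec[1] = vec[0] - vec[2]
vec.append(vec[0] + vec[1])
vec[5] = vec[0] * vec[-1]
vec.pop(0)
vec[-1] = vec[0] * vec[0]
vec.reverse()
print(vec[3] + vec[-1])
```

7

insert 6 at 3 → [8, 4, 7, 6, 0, 2]
vec[1] = vec[0]-vec[2] = 8-7 = 1 → [8, 1, 7, 6, 0, 2]
append vec[0]+vec[1] = 8+1 = 9 → [8, 1, 7, 6, 0, 2, 9]
vec[5] = vec[0]*vec[-1] = 8*9 = 72 → [8, 1, 7, 6, 0, 72, 9]
pop(0) removes 8 → [1, 7, 6, 0, 72, 9]
vec[-1] = vec[0]*vec[0] = 1*1 = 1 → [1, 7, 6, 0, 72, 1]
reverse → [1, 72, 0, 6, 7, 1]
vec[3]+vec[-1] = 6+1 = 7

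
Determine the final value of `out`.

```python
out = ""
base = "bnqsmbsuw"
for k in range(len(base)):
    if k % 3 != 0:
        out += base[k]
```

k=0: skip
k=1: add 'n' → 'n'
k=2: add 'q' → 'nq'
k=3: skip
k=4: add 'm' → 'nqm'
k=5: add 'b' → 'nqmb'
k=6: skip
k=7: add 'u' → 'nqmbu'
k=8: add 'w' → 'nqmbuw'

'nqmbuw'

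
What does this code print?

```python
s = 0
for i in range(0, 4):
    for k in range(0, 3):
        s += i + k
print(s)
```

30

i=0,k=0: s = 0+0 = 0
i=0,k=1: s = 0+1 = 1
i=0,k=2: s = 1+2 = 3
i=1,k=0: s = 3+1 = 4
i=1,k=1: s = 4+2 = 6
i=1,k=2: s = 6+3 = 9
i=2,k=0: s = 9+2 = 11
i=2,k=1: s = 11+3 = 14
i=2,k=2: s = 14+4 = 18
i=3,k=0: s = 18+3 = 21
i=3,k=1: s = 21+4 = 25
i=3,k=2: s = 25+5 = 30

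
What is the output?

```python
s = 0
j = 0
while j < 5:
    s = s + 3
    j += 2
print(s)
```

j=0: s = 0+3 = 3
j=2: s = 3+3 = 6
j=4: s = 6+3 = 9

9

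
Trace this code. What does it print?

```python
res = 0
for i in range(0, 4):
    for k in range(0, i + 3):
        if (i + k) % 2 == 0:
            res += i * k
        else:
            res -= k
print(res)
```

30

i=0,k=0: even sum, res = 0+0 = 0
i=0,k=1: odd sum, res = 0-1 = -1
i=0,k=2: even sum, res = (-1)+0 = -1
i=1,k=0: odd sum, res = (-1)-0 = -1
i=1,k=1: even sum, res = (-1)+1 = 0
i=1,k=2: odd sum, res = 0-2 = -2
i=1,k=3: even sum, res = (-2)+3 = 1
i=2,k=0: even sum, res = 1+0 = 1
i=2,k=1: odd sum, res = 1-1 = 0
i=2,k=2: even sum, res = 0+4 = 4
i=2,k=3: odd sum, res = 4-3 = 1
i=2,k=4: even sum, res = 1+8 = 9
i=3,k=0: odd sum, res = 9-0 = 9
i=3,k=1: even sum, res = 9+3 = 12
i=3,k=2: odd sum, res = 12-2 = 10
i=3,k=3: even sum, res = 10+9 = 19
i=3,k=4: odd sum, res = 19-4 = 15
i=3,k=5: even sum, res = 15+15 = 30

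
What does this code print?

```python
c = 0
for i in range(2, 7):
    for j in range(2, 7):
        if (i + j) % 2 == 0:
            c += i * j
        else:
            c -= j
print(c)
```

i=2,j=2: even sum, c = 0+4 = 4
i=2,j=3: odd sum, c = 4-3 = 1
i=2,j=4: even sum, c = 1+8 = 9
i=2,j=5: odd sum, c = 9-5 = 4
i=2,j=6: even sum, c = 4+12 = 16
i=3,j=2: odd sum, c = 16-2 = 14
i=3,j=3: even sum, c = 14+9 = 23
i=3,j=4: odd sum, c = 23-4 = 19
i=3,j=5: even sum, c = 19+15 = 34
i=3,j=6: odd sum, c = 34-6 = 28
i=4,j=2: even sum, c = 28+8 = 36
i=4,j=3: odd sum, c = 36-3 = 33
i=4,j=4: even sum, c = 33+16 = 49
i=4,j=5: odd sum, c = 49-5 = 44
i=4,j=6: even sum, c = 44+24 = 68
i=5,j=2: odd sum, c = 68-2 = 66
i=5,j=3: even sum, c = 66+15 = 81
i=5,j=4: odd sum, c = 81-4 = 77
i=5,j=5: even sum, c = 77+25 = 102
i=5,j=6: odd sum, c = 102-6 = 96
i=6,j=2: even sum, c = 96+12 = 108
i=6,j=3: odd sum, c = 108-3 = 105
i=6,j=4: even sum, c = 105+24 = 129
i=6,j=5: odd sum, c = 129-5 = 124
i=6,j=6: even sum, c = 124+36 = 160

160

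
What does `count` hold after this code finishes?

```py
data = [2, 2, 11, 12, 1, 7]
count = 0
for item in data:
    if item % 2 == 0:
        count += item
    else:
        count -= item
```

-3

item=2: even, count = 0+2 = 2
item=2: even, count = 2+2 = 4
item=11: not even, count = 4-11 = -7
item=12: even, count = (-7)+12 = 5
item=1: not even, count = 5-1 = 4
item=7: not even, count = 4-7 = -3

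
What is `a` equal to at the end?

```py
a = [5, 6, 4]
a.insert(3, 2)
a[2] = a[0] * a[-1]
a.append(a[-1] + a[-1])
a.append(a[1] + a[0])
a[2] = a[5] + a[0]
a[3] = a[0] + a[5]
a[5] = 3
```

[5, 6, 16, 16, 4, 3]

insert 2 at 3 → [5, 6, 4, 2]
a[2] = a[0]*a[-1] = 5*2 = 10 → [5, 6, 10, 2]
append a[-1]+a[-1] = 2+2 = 4 → [5, 6, 10, 2, 4]
append a[1]+a[0] = 6+5 = 11 → [5, 6, 10, 2, 4, 11]
a[2] = a[5]+a[0] = 11+5 = 16 → [5, 6, 16, 2, 4, 11]
a[3] = a[0]+a[5] = 5+11 = 16 → [5, 6, 16, 16, 4, 11]
a[5] = 3 → [5, 6, 16, 16, 4, 3]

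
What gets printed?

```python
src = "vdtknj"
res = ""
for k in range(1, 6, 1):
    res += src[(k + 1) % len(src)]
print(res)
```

k=1: add src[2]='t' → 't'
k=2: add src[3]='k' → 'tk'
k=3: add src[4]='n' → 'tkn'
k=4: add src[5]='j' → 'tknj'
k=5: add src[0]='v' → 'tknjv'

tknjv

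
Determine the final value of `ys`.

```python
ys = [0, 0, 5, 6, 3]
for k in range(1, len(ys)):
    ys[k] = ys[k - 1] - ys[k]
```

k=1: ys[1] = 0-0 = 0 → [0, 0, 5, 6, 3]
k=2: ys[2] = 0-5 = -5 → [0, 0, -5, 6, 3]
k=3: ys[3] = (-5)-6 = -11 → [0, 0, -5, -11, 3]
k=4: ys[4] = (-11)-3 = -14 → [0, 0, -5, -11, -14]

[0, 0, -5, -11, -14]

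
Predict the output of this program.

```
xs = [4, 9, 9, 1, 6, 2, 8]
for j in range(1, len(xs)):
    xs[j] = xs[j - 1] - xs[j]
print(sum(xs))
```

j=1: xs[1] = 4-9 = -5 → [4, -5, 9, 1, 6, 2, 8]
j=2: xs[2] = (-5)-9 = -14 → [4, -5, -14, 1, 6, 2, 8]
j=3: xs[3] = (-14)-1 = -15 → [4, -5, -14, -15, 6, 2, 8]
j=4: xs[4] = (-15)-6 = -21 → [4, -5, -14, -15, -21, 2, 8]
j=5: xs[5] = (-21)-2 = -23 → [4, -5, -14, -15, -21, -23, 8]
j=6: xs[6] = (-23)-8 = -31 → [4, -5, -14, -15, -21, -23, -31]
sum = -105

-105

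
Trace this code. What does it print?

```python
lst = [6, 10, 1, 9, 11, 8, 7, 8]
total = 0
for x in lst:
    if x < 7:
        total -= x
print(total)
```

-7

x=6: <7, total = 0-6 = -6
x=10: not <7
x=1: <7, total = (-6)-1 = -7
x=9: not <7
x=11: not <7
x=8: not <7
x=7: not <7
x=8: not <7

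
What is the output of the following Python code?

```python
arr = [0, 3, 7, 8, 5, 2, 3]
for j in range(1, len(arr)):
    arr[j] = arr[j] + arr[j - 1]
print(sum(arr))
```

j=1: arr[1] = 3+0 = 3 → [0, 3, 7, 8, 5, 2, 3]
j=2: arr[2] = 7+3 = 10 → [0, 3, 10, 8, 5, 2, 3]
j=3: arr[3] = 8+10 = 18 → [0, 3, 10, 18, 5, 2, 3]
j=4: arr[4] = 5+18 = 23 → [0, 3, 10, 18, 23, 2, 3]
j=5: arr[5] = 2+23 = 25 → [0, 3, 10, 18, 23, 25, 3]
j=6: arr[6] = 3+25 = 28 → [0, 3, 10, 18, 23, 25, 28]
sum = 107

107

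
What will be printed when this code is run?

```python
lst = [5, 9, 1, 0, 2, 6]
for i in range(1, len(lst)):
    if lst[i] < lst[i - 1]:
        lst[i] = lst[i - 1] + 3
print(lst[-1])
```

i=1: 9>=5, unchanged → [5, 9, 1, 0, 2, 6]
i=2: 1<9, lst[2] = 9+3 = 12 → [5, 9, 12, 0, 2, 6]
i=3: 0<12, lst[3] = 12+3 = 15 → [5, 9, 12, 15, 2, 6]
i=4: 2<15, lst[4] = 15+3 = 18 → [5, 9, 12, 15, 18, 6]
i=5: 6<18, lst[5] = 18+3 = 21 → [5, 9, 12, 15, 18, 21]

21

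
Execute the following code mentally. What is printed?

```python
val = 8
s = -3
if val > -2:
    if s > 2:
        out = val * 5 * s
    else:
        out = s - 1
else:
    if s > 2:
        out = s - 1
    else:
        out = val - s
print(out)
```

-4

val=8, s=-3
val > -2 is True; s > 2 is False
→ out = s - 1 = -4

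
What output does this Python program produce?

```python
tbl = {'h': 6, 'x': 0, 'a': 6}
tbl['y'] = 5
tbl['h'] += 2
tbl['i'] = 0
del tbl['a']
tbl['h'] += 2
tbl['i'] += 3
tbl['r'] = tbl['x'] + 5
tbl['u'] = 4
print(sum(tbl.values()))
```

27

tbl['y'] = 5 → {'h': 6, 'x': 0, 'a': 6, 'y': 5}
tbl['h'] = 6+2 = 8 → {'h': 8, 'x': 0, 'a': 6, 'y': 5}
tbl['i'] = 0 → {'h': 8, 'x': 0, 'a': 6, 'y': 5, 'i': 0}
del 'a' → {'h': 8, 'x': 0, 'y': 5, 'i': 0}
tbl['h'] = 8+2 = 10 → {'h': 10, 'x': 0, 'y': 5, 'i': 0}
tbl['i'] = 0+3 = 3 → {'h': 10, 'x': 0, 'y': 5, 'i': 3}
tbl['r'] = tbl['x']+5 = 5 → {'h': 10, 'x': 0, 'y': 5, 'i': 3, 'r': 5}
tbl['u'] = 4 → {'h': 10, 'x': 0, 'y': 5, 'i': 3, 'r': 5, 'u': 4}
sum of values = 27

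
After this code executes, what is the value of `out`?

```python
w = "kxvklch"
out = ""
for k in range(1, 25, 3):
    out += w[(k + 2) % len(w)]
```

'khvcxlkk'

k=1: add w[3]='k' → 'k'
k=4: add w[6]='h' → 'kh'
k=7: add w[2]='v' → 'khv'
k=10: add w[5]='c' → 'khvc'
k=13: add w[1]='x' → 'khvcx'
k=16: add w[4]='l' → 'khvcxl'
k=19: add w[0]='k' → 'khvcxlk'
k=22: add w[3]='k' → 'khvcxlkk'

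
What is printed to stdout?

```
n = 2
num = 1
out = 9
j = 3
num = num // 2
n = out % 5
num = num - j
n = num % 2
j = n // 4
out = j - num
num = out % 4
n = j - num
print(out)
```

3

num = 1//2 = 0
n = 9%5 = 4
num = 0-3 = -3
n = (-3)%2 = 1
j = 1//4 = 0
out = 0-(-3) = 3
num = 3%4 = 3
n = 0-3 = -3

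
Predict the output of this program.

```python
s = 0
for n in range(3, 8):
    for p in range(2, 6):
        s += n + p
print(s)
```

170

n=3,p=2: s = 0+5 = 5
n=3,p=3: s = 5+6 = 11
n=3,p=4: s = 11+7 = 18
n=3,p=5: s = 18+8 = 26
n=4,p=2: s = 26+6 = 32
n=4,p=3: s = 32+7 = 39
n=4,p=4: s = 39+8 = 47
n=4,p=5: s = 47+9 = 56
n=5,p=2: s = 56+7 = 63
n=5,p=3: s = 63+8 = 71
n=5,p=4: s = 71+9 = 80
n=5,p=5: s = 80+10 = 90
n=6,p=2: s = 90+8 = 98
n=6,p=3: s = 98+9 = 107
n=6,p=4: s = 107+10 = 117
n=6,p=5: s = 117+11 = 128
n=7,p=2: s = 128+9 = 137
n=7,p=3: s = 137+10 = 147
n=7,p=4: s = 147+11 = 158
n=7,p=5: s = 158+12 = 170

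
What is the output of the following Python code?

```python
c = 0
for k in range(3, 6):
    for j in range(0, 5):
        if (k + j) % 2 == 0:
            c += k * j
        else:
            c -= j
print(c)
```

40

k=3,j=0: odd sum, c = 0-0 = 0
k=3,j=1: even sum, c = 0+3 = 3
k=3,j=2: odd sum, c = 3-2 = 1
k=3,j=3: even sum, c = 1+9 = 10
k=3,j=4: odd sum, c = 10-4 = 6
k=4,j=0: even sum, c = 6+0 = 6
k=4,j=1: odd sum, c = 6-1 = 5
k=4,j=2: even sum, c = 5+8 = 13
k=4,j=3: odd sum, c = 13-3 = 10
k=4,j=4: even sum, c = 10+16 = 26
k=5,j=0: odd sum, c = 26-0 = 26
k=5,j=1: even sum, c = 26+5 = 31
k=5,j=2: odd sum, c = 31-2 = 29
k=5,j=3: even sum, c = 29+15 = 44
k=5,j=4: odd sum, c = 44-4 = 40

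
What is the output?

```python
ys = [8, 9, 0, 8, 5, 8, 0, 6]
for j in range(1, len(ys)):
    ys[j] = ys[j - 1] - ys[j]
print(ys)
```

[8, -1, -1, -9, -14, -22, -22, -28]

j=1: ys[1] = 8-9 = -1 → [8, -1, 0, 8, 5, 8, 0, 6]
j=2: ys[2] = (-1)-0 = -1 → [8, -1, -1, 8, 5, 8, 0, 6]
j=3: ys[3] = (-1)-8 = -9 → [8, -1, -1, -9, 5, 8, 0, 6]
j=4: ys[4] = (-9)-5 = -14 → [8, -1, -1, -9, -14, 8, 0, 6]
j=5: ys[5] = (-14)-8 = -22 → [8, -1, -1, -9, -14, -22, 0, 6]
j=6: ys[6] = (-22)-0 = -22 → [8, -1, -1, -9, -14, -22, -22, 6]
j=7: ys[7] = (-22)-6 = -28 → [8, -1, -1, -9, -14, -22, -22, -28]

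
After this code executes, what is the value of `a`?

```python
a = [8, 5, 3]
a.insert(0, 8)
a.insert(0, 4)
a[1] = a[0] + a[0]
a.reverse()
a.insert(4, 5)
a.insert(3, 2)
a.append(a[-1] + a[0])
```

insert 8 at 0 → [8, 8, 5, 3]
insert 4 at 0 → [4, 8, 8, 5, 3]
a[1] = a[0]+a[0] = 4+4 = 8 → [4, 8, 8, 5, 3]
reverse → [3, 5, 8, 8, 4]
insert 5 at 4 → [3, 5, 8, 8, 5, 4]
insert 2 at 3 → [3, 5, 8, 2, 8, 5, 4]
append a[-1]+a[0] = 4+3 = 7 → [3, 5, 8, 2, 8, 5, 4, 7]

[3, 5, 8, 2, 8, 5, 4, 7]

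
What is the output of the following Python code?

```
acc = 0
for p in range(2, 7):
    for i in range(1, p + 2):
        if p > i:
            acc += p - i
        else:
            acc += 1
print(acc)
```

p=2,i=1: 2>1, acc = 0+1 = 1
p=2,i=2: not 2>2, acc = 1+1 = 2
p=2,i=3: not 2>3, acc = 2+1 = 3
p=3,i=1: 3>1, acc = 3+2 = 5
p=3,i=2: 3>2, acc = 5+1 = 6
p=3,i=3: not 3>3, acc = 6+1 = 7
p=3,i=4: not 3>4, acc = 7+1 = 8
p=4,i=1: 4>1, acc = 8+3 = 11
p=4,i=2: 4>2, acc = 11+2 = 13
p=4,i=3: 4>3, acc = 13+1 = 14
p=4,i=4: not 4>4, acc = 14+1 = 15
p=4,i=5: not 4>5, acc = 15+1 = 16
p=5,i=1: 5>1, acc = 16+4 = 20
p=5,i=2: 5>2, acc = 20+3 = 23
p=5,i=3: 5>3, acc = 23+2 = 25
p=5,i=4: 5>4, acc = 25+1 = 26
p=5,i=5: not 5>5, acc = 26+1 = 27
p=5,i=6: not 5>6, acc = 27+1 = 28
p=6,i=1: 6>1, acc = 28+5 = 33
p=6,i=2: 6>2, acc = 33+4 = 37
p=6,i=3: 6>3, acc = 37+3 = 40
p=6,i=4: 6>4, acc = 40+2 = 42
p=6,i=5: 6>5, acc = 42+1 = 43
p=6,i=6: not 6>6, acc = 43+1 = 44
p=6,i=7: not 6>7, acc = 44+1 = 45

45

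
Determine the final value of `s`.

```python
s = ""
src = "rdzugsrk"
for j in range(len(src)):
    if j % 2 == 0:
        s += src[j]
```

j=0: add 'r' → 'r'
j=1: skip
j=2: add 'z' → 'rz'
j=3: skip
j=4: add 'g' → 'rzg'
j=5: skip
j=6: add 'r' → 'rzgr'
j=7: skip

'rzgr'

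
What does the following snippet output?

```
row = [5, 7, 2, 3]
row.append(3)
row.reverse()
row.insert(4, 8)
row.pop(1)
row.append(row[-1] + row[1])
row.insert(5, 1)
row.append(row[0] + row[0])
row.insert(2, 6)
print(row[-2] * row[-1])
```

append 3 → [5, 7, 2, 3, 3]
reverse → [3, 3, 2, 7, 5]
insert 8 at 4 → [3, 3, 2, 7, 8, 5]
pop(1) removes 3 → [3, 2, 7, 8, 5]
append row[-1]+row[1] = 5+2 = 7 → [3, 2, 7, 8, 5, 7]
insert 1 at 5 → [3, 2, 7, 8, 5, 1, 7]
append row[0]+row[0] = 3+3 = 6 → [3, 2, 7, 8, 5, 1, 7, 6]
insert 6 at 2 → [3, 2, 6, 7, 8, 5, 1, 7, 6]
row[-2]*row[-1] = 7*6 = 42

42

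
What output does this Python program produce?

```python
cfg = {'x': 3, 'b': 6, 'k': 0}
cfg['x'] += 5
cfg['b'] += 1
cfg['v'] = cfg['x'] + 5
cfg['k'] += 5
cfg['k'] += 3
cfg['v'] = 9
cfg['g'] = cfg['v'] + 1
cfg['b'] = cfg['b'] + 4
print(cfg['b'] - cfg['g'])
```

cfg['x'] = 3+5 = 8 → {'x': 8, 'b': 6, 'k': 0}
cfg['b'] = 6+1 = 7 → {'x': 8, 'b': 7, 'k': 0}
cfg['v'] = cfg['x']+5 = 13 → {'x': 8, 'b': 7, 'k': 0, 'v': 13}
cfg['k'] = 0+5 = 5 → {'x': 8, 'b': 7, 'k': 5, 'v': 13}
cfg['k'] = 5+3 = 8 → {'x': 8, 'b': 7, 'k': 8, 'v': 13}
cfg['v'] = 9 → {'x': 8, 'b': 7, 'k': 8, 'v': 9}
cfg['g'] = cfg['v']+1 = 10 → {'x': 8, 'b': 7, 'k': 8, 'v': 9, 'g': 10}
cfg['b'] = cfg['b']+4 = 11 → {'x': 8, 'b': 11, 'k': 8, 'v': 9, 'g': 10}
cfg['b']-cfg['g'] = 11-10 = 1

1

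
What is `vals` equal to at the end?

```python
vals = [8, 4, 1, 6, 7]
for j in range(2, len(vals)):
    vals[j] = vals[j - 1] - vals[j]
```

j=2: vals[2] = 4-1 = 3 → [8, 4, 3, 6, 7]
j=3: vals[3] = 3-6 = -3 → [8, 4, 3, -3, 7]
j=4: vals[4] = (-3)-7 = -10 → [8, 4, 3, -3, -10]

[8, 4, 3, -3, -10]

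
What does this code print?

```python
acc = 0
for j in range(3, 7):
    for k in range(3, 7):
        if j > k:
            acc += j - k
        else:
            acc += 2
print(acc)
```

30

j=3,k=3: not 3>3, acc = 0+2 = 2
j=3,k=4: not 3>4, acc = 2+2 = 4
j=3,k=5: not 3>5, acc = 4+2 = 6
j=3,k=6: not 3>6, acc = 6+2 = 8
j=4,k=3: 4>3, acc = 8+1 = 9
j=4,k=4: not 4>4, acc = 9+2 = 11
j=4,k=5: not 4>5, acc = 11+2 = 13
j=4,k=6: not 4>6, acc = 13+2 = 15
j=5,k=3: 5>3, acc = 15+2 = 17
j=5,k=4: 5>4, acc = 17+1 = 18
j=5,k=5: not 5>5, acc = 18+2 = 20
j=5,k=6: not 5>6, acc = 20+2 = 22
j=6,k=3: 6>3, acc = 22+3 = 25
j=6,k=4: 6>4, acc = 25+2 = 27
j=6,k=5: 6>5, acc = 27+1 = 28
j=6,k=6: not 6>6, acc = 28+2 = 30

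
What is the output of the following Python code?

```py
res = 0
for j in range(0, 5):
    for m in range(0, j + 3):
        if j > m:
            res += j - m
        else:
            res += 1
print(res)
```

j=0,m=0: not 0>0, res = 0+1 = 1
j=0,m=1: not 0>1, res = 1+1 = 2
j=0,m=2: not 0>2, res = 2+1 = 3
j=1,m=0: 1>0, res = 3+1 = 4
j=1,m=1: not 1>1, res = 4+1 = 5
j=1,m=2: not 1>2, res = 5+1 = 6
j=1,m=3: not 1>3, res = 6+1 = 7
j=2,m=0: 2>0, res = 7+2 = 9
j=2,m=1: 2>1, res = 9+1 = 10
j=2,m=2: not 2>2, res = 10+1 = 11
j=2,m=3: not 2>3, res = 11+1 = 12
j=2,m=4: not 2>4, res = 12+1 = 13
j=3,m=0: 3>0, res = 13+3 = 16
j=3,m=1: 3>1, res = 16+2 = 18
j=3,m=2: 3>2, res = 18+1 = 19
j=3,m=3: not 3>3, res = 19+1 = 20
j=3,m=4: not 3>4, res = 20+1 = 21
j=3,m=5: not 3>5, res = 21+1 = 22
j=4,m=0: 4>0, res = 22+4 = 26
j=4,m=1: 4>1, res = 26+3 = 29
j=4,m=2: 4>2, res = 29+2 = 31
j=4,m=3: 4>3, res = 31+1 = 32
j=4,m=4: not 4>4, res = 32+1 = 33
j=4,m=5: not 4>5, res = 33+1 = 34
j=4,m=6: not 4>6, res = 34+1 = 35

35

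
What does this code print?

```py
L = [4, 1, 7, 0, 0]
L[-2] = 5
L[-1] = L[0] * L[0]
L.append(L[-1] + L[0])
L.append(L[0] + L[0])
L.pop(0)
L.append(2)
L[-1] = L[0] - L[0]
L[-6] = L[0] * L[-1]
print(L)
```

[1, 0, 5, 16, 20, 8, 0]

L[-2] = 5 → [4, 1, 7, 5, 0]
L[-1] = L[0]*L[0] = 4*4 = 16 → [4, 1, 7, 5, 16]
append L[-1]+L[0] = 16+4 = 20 → [4, 1, 7, 5, 16, 20]
append L[0]+L[0] = 4+4 = 8 → [4, 1, 7, 5, 16, 20, 8]
pop(0) removes 4 → [1, 7, 5, 16, 20, 8]
append 2 → [1, 7, 5, 16, 20, 8, 2]
L[-1] = L[0]-L[0] = 1-1 = 0 → [1, 7, 5, 16, 20, 8, 0]
L[-6] = L[0]*L[-1] = 1*0 = 0 → [1, 0, 5, 16, 20, 8, 0]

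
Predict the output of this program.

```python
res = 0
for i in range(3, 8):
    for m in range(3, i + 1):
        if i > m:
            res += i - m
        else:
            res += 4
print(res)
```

i=3,m=3: not 3>3, res = 0+4 = 4
i=4,m=3: 4>3, res = 4+1 = 5
i=4,m=4: not 4>4, res = 5+4 = 9
i=5,m=3: 5>3, res = 9+2 = 11
i=5,m=4: 5>4, res = 11+1 = 12
i=5,m=5: not 5>5, res = 12+4 = 16
i=6,m=3: 6>3, res = 16+3 = 19
i=6,m=4: 6>4, res = 19+2 = 21
i=6,m=5: 6>5, res = 21+1 = 22
i=6,m=6: not 6>6, res = 22+4 = 26
i=7,m=3: 7>3, res = 26+4 = 30
i=7,m=4: 7>4, res = 30+3 = 33
i=7,m=5: 7>5, res = 33+2 = 35
i=7,m=6: 7>6, res = 35+1 = 36
i=7,m=7: not 7>7, res = 36+4 = 40

40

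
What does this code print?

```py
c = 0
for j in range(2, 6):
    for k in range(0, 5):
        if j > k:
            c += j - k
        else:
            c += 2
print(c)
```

46

j=2,k=0: 2>0, c = 0+2 = 2
j=2,k=1: 2>1, c = 2+1 = 3
j=2,k=2: not 2>2, c = 3+2 = 5
j=2,k=3: not 2>3, c = 5+2 = 7
j=2,k=4: not 2>4, c = 7+2 = 9
j=3,k=0: 3>0, c = 9+3 = 12
j=3,k=1: 3>1, c = 12+2 = 14
j=3,k=2: 3>2, c = 14+1 = 15
j=3,k=3: not 3>3, c = 15+2 = 17
j=3,k=4: not 3>4, c = 17+2 = 19
j=4,k=0: 4>0, c = 19+4 = 23
j=4,k=1: 4>1, c = 23+3 = 26
j=4,k=2: 4>2, c = 26+2 = 28
j=4,k=3: 4>3, c = 28+1 = 29
j=4,k=4: not 4>4, c = 29+2 = 31
j=5,k=0: 5>0, c = 31+5 = 36
j=5,k=1: 5>1, c = 36+4 = 40
j=5,k=2: 5>2, c = 40+3 = 43
j=5,k=3: 5>3, c = 43+2 = 45
j=5,k=4: 5>4, c = 45+1 = 46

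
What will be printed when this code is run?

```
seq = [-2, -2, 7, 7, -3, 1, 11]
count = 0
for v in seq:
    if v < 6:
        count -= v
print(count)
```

6

v=-2: <6, count = 0-(-2) = 2
v=-2: <6, count = 2-(-2) = 4
v=7: not <6
v=7: not <6
v=-3: <6, count = 4-(-3) = 7
v=1: <6, count = 7-1 = 6
v=11: not <6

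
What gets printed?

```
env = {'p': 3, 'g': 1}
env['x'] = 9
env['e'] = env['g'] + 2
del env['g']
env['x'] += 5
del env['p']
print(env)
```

env['x'] = 9 → {'p': 3, 'g': 1, 'x': 9}
env['e'] = env['g']+2 = 3 → {'p': 3, 'g': 1, 'x': 9, 'e': 3}
del 'g' → {'p': 3, 'x': 9, 'e': 3}
env['x'] = 9+5 = 14 → {'p': 3, 'x': 14, 'e': 3}
del 'p' → {'x': 14, 'e': 3}

{'x': 14, 'e': 3}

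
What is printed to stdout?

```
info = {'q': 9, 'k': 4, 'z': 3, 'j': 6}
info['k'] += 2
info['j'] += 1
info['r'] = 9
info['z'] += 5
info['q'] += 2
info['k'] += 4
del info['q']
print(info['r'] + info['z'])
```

17

info['k'] = 4+2 = 6 → {'q': 9, 'k': 6, 'z': 3, 'j': 6}
info['j'] = 6+1 = 7 → {'q': 9, 'k': 6, 'z': 3, 'j': 7}
info['r'] = 9 → {'q': 9, 'k': 6, 'z': 3, 'j': 7, 'r': 9}
info['z'] = 3+5 = 8 → {'q': 9, 'k': 6, 'z': 8, 'j': 7, 'r': 9}
info['q'] = 9+2 = 11 → {'q': 11, 'k': 6, 'z': 8, 'j': 7, 'r': 9}
info['k'] = 6+4 = 10 → {'q': 11, 'k': 10, 'z': 8, 'j': 7, 'r': 9}
del 'q' → {'k': 10, 'z': 8, 'j': 7, 'r': 9}
info['r']+info['z'] = 9+8 = 17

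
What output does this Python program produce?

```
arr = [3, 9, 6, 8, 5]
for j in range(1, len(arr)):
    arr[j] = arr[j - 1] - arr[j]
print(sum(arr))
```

-60

j=1: arr[1] = 3-9 = -6 → [3, -6, 6, 8, 5]
j=2: arr[2] = (-6)-6 = -12 → [3, -6, -12, 8, 5]
j=3: arr[3] = (-12)-8 = -20 → [3, -6, -12, -20, 5]
j=4: arr[4] = (-20)-5 = -25 → [3, -6, -12, -20, -25]
sum = -60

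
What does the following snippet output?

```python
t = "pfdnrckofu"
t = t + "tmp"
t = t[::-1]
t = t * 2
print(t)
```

pmtufokcrndfppmtufokcrndfp

+ 'tmp' → 'pfdnrckofutmp'
reverse → 'pmtufokcrndfp'
repeat ×2 → 'pmtufokcrndfppmtufokcrndfp'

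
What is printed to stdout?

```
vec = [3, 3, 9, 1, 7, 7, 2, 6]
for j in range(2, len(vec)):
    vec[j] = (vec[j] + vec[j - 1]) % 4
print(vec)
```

j=2: vec[2] = (9+3)%4 = 0 → [3, 3, 0, 1, 7, 7, 2, 6]
j=3: vec[3] = (1+0)%4 = 1 → [3, 3, 0, 1, 7, 7, 2, 6]
j=4: vec[4] = (7+1)%4 = 0 → [3, 3, 0, 1, 0, 7, 2, 6]
j=5: vec[5] = (7+0)%4 = 3 → [3, 3, 0, 1, 0, 3, 2, 6]
j=6: vec[6] = (2+3)%4 = 1 → [3, 3, 0, 1, 0, 3, 1, 6]
j=7: vec[7] = (6+1)%4 = 3 → [3, 3, 0, 1, 0, 3, 1, 3]

[3, 3, 0, 1, 0, 3, 1, 3]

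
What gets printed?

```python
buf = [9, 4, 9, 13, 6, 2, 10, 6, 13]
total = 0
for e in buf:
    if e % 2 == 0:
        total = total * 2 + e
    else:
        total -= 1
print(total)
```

81

e=9: not even, total = 0-1 = -1
e=4: even, total = (-1)*2+4 = 2
e=9: not even, total = 2-1 = 1
e=13: not even, total = 1-1 = 0
e=6: even, total = 0*2+6 = 6
e=2: even, total = 6*2+2 = 14
e=10: even, total = 14*2+10 = 38
e=6: even, total = 38*2+6 = 82
e=13: not even, total = 82-1 = 81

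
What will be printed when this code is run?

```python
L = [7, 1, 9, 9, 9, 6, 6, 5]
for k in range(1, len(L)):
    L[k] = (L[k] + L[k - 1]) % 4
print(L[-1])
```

k=1: L[1] = (1+7)%4 = 0 → [7, 0, 9, 9, 9, 6, 6, 5]
k=2: L[2] = (9+0)%4 = 1 → [7, 0, 1, 9, 9, 6, 6, 5]
k=3: L[3] = (9+1)%4 = 2 → [7, 0, 1, 2, 9, 6, 6, 5]
k=4: L[4] = (9+2)%4 = 3 → [7, 0, 1, 2, 3, 6, 6, 5]
k=5: L[5] = (6+3)%4 = 1 → [7, 0, 1, 2, 3, 1, 6, 5]
k=6: L[6] = (6+1)%4 = 3 → [7, 0, 1, 2, 3, 1, 3, 5]
k=7: L[7] = (5+3)%4 = 0 → [7, 0, 1, 2, 3, 1, 3, 0]

0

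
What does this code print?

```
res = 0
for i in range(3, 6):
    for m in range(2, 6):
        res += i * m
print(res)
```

i=3,m=2: res = 0+6 = 6
i=3,m=3: res = 6+9 = 15
i=3,m=4: res = 15+12 = 27
i=3,m=5: res = 27+15 = 42
i=4,m=2: res = 42+8 = 50
i=4,m=3: res = 50+12 = 62
i=4,m=4: res = 62+16 = 78
i=4,m=5: res = 78+20 = 98
i=5,m=2: res = 98+10 = 108
i=5,m=3: res = 108+15 = 123
i=5,m=4: res = 123+20 = 143
i=5,m=5: res = 143+25 = 168

168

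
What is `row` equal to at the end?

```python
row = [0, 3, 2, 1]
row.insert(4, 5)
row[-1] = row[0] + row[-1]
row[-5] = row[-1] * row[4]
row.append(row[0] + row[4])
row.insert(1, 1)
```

[25, 1, 3, 2, 1, 5, 30]

insert 5 at 4 → [0, 3, 2, 1, 5]
row[-1] = row[0]+row[-1] = 0+5 = 5 → [0, 3, 2, 1, 5]
row[-5] = row[-1]*row[4] = 5*5 = 25 → [25, 3, 2, 1, 5]
append row[0]+row[4] = 25+5 = 30 → [25, 3, 2, 1, 5, 30]
insert 1 at 1 → [25, 1, 3, 2, 1, 5, 30]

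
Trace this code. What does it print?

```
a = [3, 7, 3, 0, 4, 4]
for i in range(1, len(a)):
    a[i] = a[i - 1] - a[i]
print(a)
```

i=1: a[1] = 3-7 = -4 → [3, -4, 3, 0, 4, 4]
i=2: a[2] = (-4)-3 = -7 → [3, -4, -7, 0, 4, 4]
i=3: a[3] = (-7)-0 = -7 → [3, -4, -7, -7, 4, 4]
i=4: a[4] = (-7)-4 = -11 → [3, -4, -7, -7, -11, 4]
i=5: a[5] = (-11)-4 = -15 → [3, -4, -7, -7, -11, -15]

[3, -4, -7, -7, -11, -15]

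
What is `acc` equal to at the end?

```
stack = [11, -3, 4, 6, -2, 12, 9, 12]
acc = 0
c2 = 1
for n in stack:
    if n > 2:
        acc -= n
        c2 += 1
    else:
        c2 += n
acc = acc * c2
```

-108

n=11: >2, acc = 0-11 = -11; c2=2
n=-3: not >2; c2=-1
n=4: >2, acc = (-11)-4 = -15; c2=0
n=6: >2, acc = (-15)-6 = -21; c2=1
n=-2: not >2; c2=-1
n=12: >2, acc = (-21)-12 = -33; c2=0
n=9: >2, acc = (-33)-9 = -42; c2=1
n=12: >2, acc = (-42)-12 = -54; c2=2
acc*c2 = (-54)*2 = -108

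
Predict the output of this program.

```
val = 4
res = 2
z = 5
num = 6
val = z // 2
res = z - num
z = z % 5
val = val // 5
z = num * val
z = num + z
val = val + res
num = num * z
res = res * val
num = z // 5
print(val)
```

-1

val = 5//2 = 2
res = 5-6 = -1
z = 5%5 = 0
val = 2//5 = 0
z = 6*0 = 0
z = 6+0 = 6
val = 0+(-1) = -1
num = 6*6 = 36
res = (-1)*(-1) = 1
num = 6//5 = 1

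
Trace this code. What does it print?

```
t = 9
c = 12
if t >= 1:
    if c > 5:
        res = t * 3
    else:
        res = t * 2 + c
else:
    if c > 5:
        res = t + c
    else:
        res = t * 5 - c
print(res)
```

t=9, c=12
t >= 1 is True; c > 5 is True
→ res = t * 3 = 27

27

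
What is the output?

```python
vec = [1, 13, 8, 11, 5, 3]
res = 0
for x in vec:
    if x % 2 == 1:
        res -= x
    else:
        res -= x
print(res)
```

x=1: odd, res = 0-1 = -1
x=13: odd, res = (-1)-13 = -14
x=8: not odd, res = (-14)-8 = -22
x=11: odd, res = (-22)-11 = -33
x=5: odd, res = (-33)-5 = -38
x=3: odd, res = (-38)-3 = -41

-41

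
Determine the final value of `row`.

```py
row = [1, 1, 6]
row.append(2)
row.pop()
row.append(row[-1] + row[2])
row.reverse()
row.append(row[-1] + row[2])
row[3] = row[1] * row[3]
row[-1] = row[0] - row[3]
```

[12, 6, 1, 6, 6]

append 2 → [1, 1, 6, 2]
pop() removes 2 → [1, 1, 6]
append row[-1]+row[2] = 6+6 = 12 → [1, 1, 6, 12]
reverse → [12, 6, 1, 1]
append row[-1]+row[2] = 1+1 = 2 → [12, 6, 1, 1, 2]
row[3] = row[1]*row[3] = 6*1 = 6 → [12, 6, 1, 6, 2]
row[-1] = row[0]-row[3] = 12-6 = 6 → [12, 6, 1, 6, 6]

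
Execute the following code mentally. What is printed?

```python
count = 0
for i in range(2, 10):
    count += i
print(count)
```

44

i=2: count = 0+2 = 2
i=3: count = 2+3 = 5
i=4: count = 5+4 = 9
i=5: count = 9+5 = 14
i=6: count = 14+6 = 20
i=7: count = 20+7 = 27
i=8: count = 27+8 = 35
i=9: count = 35+9 = 44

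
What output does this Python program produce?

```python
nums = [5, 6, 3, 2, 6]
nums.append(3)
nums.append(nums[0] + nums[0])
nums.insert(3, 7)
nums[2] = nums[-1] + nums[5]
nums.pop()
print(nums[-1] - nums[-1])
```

0

append 3 → [5, 6, 3, 2, 6, 3]
append nums[0]+nums[0] = 5+5 = 10 → [5, 6, 3, 2, 6, 3, 10]
insert 7 at 3 → [5, 6, 3, 7, 2, 6, 3, 10]
nums[2] = nums[-1]+nums[5] = 10+6 = 16 → [5, 6, 16, 7, 2, 6, 3, 10]
pop() removes 10 → [5, 6, 16, 7, 2, 6, 3]
nums[-1]-nums[-1] = 3-3 = 0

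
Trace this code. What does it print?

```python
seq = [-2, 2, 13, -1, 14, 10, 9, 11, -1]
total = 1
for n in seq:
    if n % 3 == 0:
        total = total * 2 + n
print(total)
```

11

n=-2: not %3==0
n=2: not %3==0
n=13: not %3==0
n=-1: not %3==0
n=14: not %3==0
n=10: not %3==0
n=9: %3==0, total = 1*2+9 = 11
n=11: not %3==0
n=-1: not %3==0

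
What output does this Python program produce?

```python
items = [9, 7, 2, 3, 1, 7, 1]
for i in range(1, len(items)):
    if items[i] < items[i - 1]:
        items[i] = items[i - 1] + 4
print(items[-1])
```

i=1: 7<9, items[1] = 9+4 = 13 → [9, 13, 2, 3, 1, 7, 1]
i=2: 2<13, items[2] = 13+4 = 17 → [9, 13, 17, 3, 1, 7, 1]
i=3: 3<17, items[3] = 17+4 = 21 → [9, 13, 17, 21, 1, 7, 1]
i=4: 1<21, items[4] = 21+4 = 25 → [9, 13, 17, 21, 25, 7, 1]
i=5: 7<25, items[5] = 25+4 = 29 → [9, 13, 17, 21, 25, 29, 1]
i=6: 1<29, items[6] = 29+4 = 33 → [9, 13, 17, 21, 25, 29, 33]

33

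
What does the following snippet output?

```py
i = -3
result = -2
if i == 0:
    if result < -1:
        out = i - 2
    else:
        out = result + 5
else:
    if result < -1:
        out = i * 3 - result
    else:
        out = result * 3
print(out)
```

-7

i=-3, result=-2
i == 0 is False; result < -1 is True
→ out = i * 3 - result = -7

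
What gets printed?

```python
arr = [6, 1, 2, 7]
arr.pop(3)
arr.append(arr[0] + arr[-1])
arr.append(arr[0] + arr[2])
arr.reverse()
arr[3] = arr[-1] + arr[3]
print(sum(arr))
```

pop(3) removes 7 → [6, 1, 2]
append arr[0]+arr[-1] = 6+2 = 8 → [6, 1, 2, 8]
append arr[0]+arr[2] = 6+2 = 8 → [6, 1, 2, 8, 8]
reverse → [8, 8, 2, 1, 6]
arr[3] = arr[-1]+arr[3] = 6+1 = 7 → [8, 8, 2, 7, 6]
sum = 31

31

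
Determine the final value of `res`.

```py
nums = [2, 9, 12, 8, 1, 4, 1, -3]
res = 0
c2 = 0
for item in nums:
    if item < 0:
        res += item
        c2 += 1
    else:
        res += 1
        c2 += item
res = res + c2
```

42

item=2: not <0, res = 0+1 = 1; c2=2
item=9: not <0, res = 1+1 = 2; c2=11
item=12: not <0, res = 2+1 = 3; c2=23
item=8: not <0, res = 3+1 = 4; c2=31
item=1: not <0, res = 4+1 = 5; c2=32
item=4: not <0, res = 5+1 = 6; c2=36
item=1: not <0, res = 6+1 = 7; c2=37
item=-3: <0, res = 7+(-3) = 4; c2=38
res+c2 = 4+38 = 42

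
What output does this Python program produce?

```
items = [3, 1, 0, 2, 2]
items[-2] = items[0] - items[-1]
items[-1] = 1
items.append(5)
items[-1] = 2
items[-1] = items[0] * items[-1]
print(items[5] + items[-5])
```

7

items[-2] = items[0]-items[-1] = 3-2 = 1 → [3, 1, 0, 1, 2]
items[-1] = 1 → [3, 1, 0, 1, 1]
append 5 → [3, 1, 0, 1, 1, 5]
items[-1] = 2 → [3, 1, 0, 1, 1, 2]
items[-1] = items[0]*items[-1] = 3*2 = 6 → [3, 1, 0, 1, 1, 6]
items[5]+items[-5] = 6+1 = 7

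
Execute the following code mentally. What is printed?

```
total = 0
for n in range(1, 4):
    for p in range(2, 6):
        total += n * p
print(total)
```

n=1,p=2: total = 0+2 = 2
n=1,p=3: total = 2+3 = 5
n=1,p=4: total = 5+4 = 9
n=1,p=5: total = 9+5 = 14
n=2,p=2: total = 14+4 = 18
n=2,p=3: total = 18+6 = 24
n=2,p=4: total = 24+8 = 32
n=2,p=5: total = 32+10 = 42
n=3,p=2: total = 42+6 = 48
n=3,p=3: total = 48+9 = 57
n=3,p=4: total = 57+12 = 69
n=3,p=5: total = 69+15 = 84

84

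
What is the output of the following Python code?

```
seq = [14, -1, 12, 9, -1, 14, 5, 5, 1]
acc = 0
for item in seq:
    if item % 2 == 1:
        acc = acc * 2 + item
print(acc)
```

item=14: not odd
item=-1: odd, acc = 0*2+(-1) = -1
item=12: not odd
item=9: odd, acc = (-1)*2+9 = 7
item=-1: odd, acc = 7*2+(-1) = 13
item=14: not odd
item=5: odd, acc = 13*2+5 = 31
item=5: odd, acc = 31*2+5 = 67
item=1: odd, acc = 67*2+1 = 135

135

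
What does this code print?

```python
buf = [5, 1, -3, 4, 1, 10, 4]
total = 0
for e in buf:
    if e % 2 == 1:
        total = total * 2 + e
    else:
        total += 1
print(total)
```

e=5: odd, total = 0*2+5 = 5
e=1: odd, total = 5*2+1 = 11
e=-3: odd, total = 11*2+(-3) = 19
e=4: not odd, total = 19+1 = 20
e=1: odd, total = 20*2+1 = 41
e=10: not odd, total = 41+1 = 42
e=4: not odd, total = 42+1 = 43

43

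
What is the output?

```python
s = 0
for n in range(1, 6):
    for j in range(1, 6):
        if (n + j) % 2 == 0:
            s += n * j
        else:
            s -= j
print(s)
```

81

n=1,j=1: even sum, s = 0+1 = 1
n=1,j=2: odd sum, s = 1-2 = -1
n=1,j=3: even sum, s = (-1)+3 = 2
n=1,j=4: odd sum, s = 2-4 = -2
n=1,j=5: even sum, s = (-2)+5 = 3
n=2,j=1: odd sum, s = 3-1 = 2
n=2,j=2: even sum, s = 2+4 = 6
n=2,j=3: odd sum, s = 6-3 = 3
n=2,j=4: even sum, s = 3+8 = 11
n=2,j=5: odd sum, s = 11-5 = 6
n=3,j=1: even sum, s = 6+3 = 9
n=3,j=2: odd sum, s = 9-2 = 7
n=3,j=3: even sum, s = 7+9 = 16
n=3,j=4: odd sum, s = 16-4 = 12
n=3,j=5: even sum, s = 12+15 = 27
n=4,j=1: odd sum, s = 27-1 = 26
n=4,j=2: even sum, s = 26+8 = 34
n=4,j=3: odd sum, s = 34-3 = 31
n=4,j=4: even sum, s = 31+16 = 47
n=4,j=5: odd sum, s = 47-5 = 42
n=5,j=1: even sum, s = 42+5 = 47
n=5,j=2: odd sum, s = 47-2 = 45
n=5,j=3: even sum, s = 45+15 = 60
n=5,j=4: odd sum, s = 60-4 = 56
n=5,j=5: even sum, s = 56+25 = 81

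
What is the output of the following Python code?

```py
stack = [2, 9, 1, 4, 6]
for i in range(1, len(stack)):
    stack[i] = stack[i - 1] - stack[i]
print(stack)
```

i=1: stack[1] = 2-9 = -7 → [2, -7, 1, 4, 6]
i=2: stack[2] = (-7)-1 = -8 → [2, -7, -8, 4, 6]
i=3: stack[3] = (-8)-4 = -12 → [2, -7, -8, -12, 6]
i=4: stack[4] = (-12)-6 = -18 → [2, -7, -8, -12, -18]

[2, -7, -8, -12, -18]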